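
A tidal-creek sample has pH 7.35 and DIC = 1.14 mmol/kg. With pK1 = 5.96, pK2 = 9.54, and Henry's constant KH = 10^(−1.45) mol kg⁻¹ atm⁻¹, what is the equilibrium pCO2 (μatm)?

pCO2 = 1250 μatm

α₀ = 1 / (1 + K1/[H⁺] + K1K2/[H⁺]²) = 1 / (1 + 10^+1.39 + 10^-0.80)
   = 1 / (1 + 24.547 + 0.15849) = 1/25.706 = 0.03890
[CO2*] = α₀ × DIC = 0.03890 × 1.14 = 0.04435 mmol/kg
pCO2 = [CO2*]/KH = 4.435×10^-5 / 3.548×10^-2 = 1250 μatm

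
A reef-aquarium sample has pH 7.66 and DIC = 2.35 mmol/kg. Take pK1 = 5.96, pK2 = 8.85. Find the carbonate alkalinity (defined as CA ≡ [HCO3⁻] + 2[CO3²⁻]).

CA = [HCO3⁻] + 2[CO3²⁻] = (α₁ + 2α₂)·DIC
At pH 7.66: [H⁺]/K1 = 10^-1.70 = 0.019953, K2/[H⁺] = 10^-1.19 = 0.064565
α₁ = 1/(1 + 0.019953 + 0.064565) = 1/1.0845 = 0.9221; α₂ = α₁·K2/[H⁺] = 0.05953
α₁ + 2α₂ = 1.0411
CA = 1.0411 × 2.35 = 2.45 mmol/kg

CA = 2.45 mmol/kg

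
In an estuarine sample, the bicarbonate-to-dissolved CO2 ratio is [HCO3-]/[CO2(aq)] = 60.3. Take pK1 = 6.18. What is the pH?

From K1 = [H⁺][HCO3-]/[CO2(aq)]:  pH = pK1 + log₁₀([HCO3-]/[CO2(aq)])
log₁₀(60.3) = +1.780
pH = 6.18 + (+1.780) = 7.96

pH = 7.96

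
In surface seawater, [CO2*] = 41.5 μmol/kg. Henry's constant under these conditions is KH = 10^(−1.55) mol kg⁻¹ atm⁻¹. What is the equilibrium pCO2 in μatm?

pCO2 = 1470 μatm

KH = 10^(−1.55) = 2.818×10^-2 mol kg⁻¹ atm⁻¹
pCO2 = [CO2*]/KH = 41.5×10^-6 / 2.818×10^-2 = 1.47×10^-3 atm = 1470 μatm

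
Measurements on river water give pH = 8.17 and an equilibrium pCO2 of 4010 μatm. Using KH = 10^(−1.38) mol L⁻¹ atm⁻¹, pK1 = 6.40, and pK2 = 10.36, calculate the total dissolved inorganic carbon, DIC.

DIC = 10.1 mmol/L

[CO2*] = KH · pCO2 = 10^(−1.38) × 4010×10^-6 = 1.672×10^-4 mol/L
α₀ = 1/(1 + K1/[H⁺] + K1K2/[H⁺]²) = 1/(1 + 10^+1.77 + 10^-0.42) = 0.01659
DIC = [CO2*]/α₀ = 1.672×10^-4 / 0.01659 = 10.1 mmol/L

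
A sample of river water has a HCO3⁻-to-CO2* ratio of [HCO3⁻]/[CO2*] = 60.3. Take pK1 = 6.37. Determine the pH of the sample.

From K1 = [H⁺][HCO3⁻]/[CO2*]:  pH = pK1 + log₁₀([HCO3⁻]/[CO2*])
log₁₀(60.3) = +1.780
pH = 6.37 + (+1.780) = 8.15

pH = 8.15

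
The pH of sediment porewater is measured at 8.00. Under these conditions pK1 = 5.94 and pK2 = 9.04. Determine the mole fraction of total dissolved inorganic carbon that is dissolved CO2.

α₀ = 0.00792

α₀ = 1 / (1 + K1/[H⁺] + K1K2/[H⁺]²) = 1 / (1 + 10^+2.06 + 10^+1.02)
   = 1 / (1 + 114.82 + 10.471) = 1/126.29 = 0.007918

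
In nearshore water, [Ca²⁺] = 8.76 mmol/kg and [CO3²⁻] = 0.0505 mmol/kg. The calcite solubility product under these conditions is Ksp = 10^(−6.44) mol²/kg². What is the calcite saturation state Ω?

Ω = 1.22

Ksp = 10^(−6.44) = 3.631×10^-7
Ω = [Ca²⁺][CO3²⁻]/Ksp = (8.76×10^-3)(0.0505×10^-3) / 3.631×10^-7 = 1.22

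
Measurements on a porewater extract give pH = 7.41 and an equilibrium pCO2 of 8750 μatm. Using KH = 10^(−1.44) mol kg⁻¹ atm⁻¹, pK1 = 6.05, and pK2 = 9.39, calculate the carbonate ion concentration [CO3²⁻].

[CO2*] = KH · pCO2 = 10^(−1.44) × 8750×10^-6 = 3.177×10^-4 mol/kg
α₀ = 1/(1 + K1/[H⁺] + K1K2/[H⁺]²) = 1/(1 + 10^+1.36 + 10^-0.62) = 0.04141
DIC = [CO2*]/α₀ = 3.177×10^-4 / 0.04141 = 7.672 mmol/kg
[CO3²⁻] = α₂·DIC; α₂ = 0.009934, so [CO3²⁻] = 0.009934 × 7.672 = 0.0762 mmol/kg

[CO3²⁻] = 0.0762 mmol/kg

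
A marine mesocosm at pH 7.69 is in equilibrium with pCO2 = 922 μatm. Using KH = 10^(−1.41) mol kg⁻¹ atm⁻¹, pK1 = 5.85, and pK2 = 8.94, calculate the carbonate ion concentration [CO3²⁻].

[CO2*] = KH · pCO2 = 10^(−1.41) × 922×10^-6 = 3.587×10^-5 mol/kg
α₀ = 1/(1 + K1/[H⁺] + K1K2/[H⁺]²) = 1/(1 + 10^+1.84 + 10^+0.59) = 0.01350
DIC = [CO2*]/α₀ = 3.587×10^-5 / 0.01350 = 2.657 mmol/kg
[CO3²⁻] = α₂·DIC; α₂ = 0.05252, so [CO3²⁻] = 0.05252 × 2.657 = 0.140 mmol/kg

[CO3²⁻] = 0.140 mmol/kg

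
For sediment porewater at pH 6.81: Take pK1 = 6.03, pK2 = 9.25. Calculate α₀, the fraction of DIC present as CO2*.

α₀ = 0.142

α₀ = 1 / (1 + K1/[H⁺] + K1K2/[H⁺]²) = 1 / (1 + 10^+0.78 + 10^-1.66)
   = 1 / (1 + 6.0256 + 0.021878) = 1/7.0475 = 0.1419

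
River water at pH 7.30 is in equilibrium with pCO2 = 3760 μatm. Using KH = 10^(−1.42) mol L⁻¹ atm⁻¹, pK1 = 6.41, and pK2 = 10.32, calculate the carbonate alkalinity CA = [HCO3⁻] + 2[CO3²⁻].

[CO2*] = KH · pCO2 = 10^(−1.42) × 3760×10^-6 = 1.430×10^-4 mol/L
α₀ = 1/(1 + K1/[H⁺] + K1K2/[H⁺]²) = 1/(1 + 10^+0.89 + 10^-2.13) = 0.1140
DIC = [CO2*]/α₀ = 1.430×10^-4 / 0.1140 = 1.254 mmol/L
CA = (α₁ + 2α₂)·DIC = (0.8851 + 2×0.0008453) × 1.254 = 1.11 mmol/L

CA = 1.11 mmol/L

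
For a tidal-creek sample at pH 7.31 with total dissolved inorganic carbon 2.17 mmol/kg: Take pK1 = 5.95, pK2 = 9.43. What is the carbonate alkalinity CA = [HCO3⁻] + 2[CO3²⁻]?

CA = 2.10 mmol/kg

CA = [HCO3⁻] + 2[CO3²⁻] = (α₁ + 2α₂)·DIC
At pH 7.31: [H⁺]/K1 = 10^-1.36 = 0.043652, K2/[H⁺] = 10^-2.12 = 0.0075858
α₁ = 1/(1 + 0.043652 + 0.0075858) = 1/1.0512 = 0.9513; α₂ = α₁·K2/[H⁺] = 0.007216
α₁ + 2α₂ = 0.9657
CA = 0.9657 × 2.17 = 2.10 mmol/kg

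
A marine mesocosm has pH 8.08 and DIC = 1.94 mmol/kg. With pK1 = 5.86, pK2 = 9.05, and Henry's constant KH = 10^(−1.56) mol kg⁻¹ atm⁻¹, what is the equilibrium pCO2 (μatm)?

pCO2 = 381 μatm

α₀ = 1 / (1 + K1/[H⁺] + K1K2/[H⁺]²) = 1 / (1 + 10^+2.22 + 10^+1.25)
   = 1 / (1 + 165.96 + 17.783) = 1/184.74 = 0.005413
[CO2*] = α₀ × DIC = 0.005413 × 1.94 = 0.01050 mmol/kg = 10.50 μmol/kg
pCO2 = [CO2*]/KH = 1.050×10^-5 / 2.754×10^-2 = 381 μatm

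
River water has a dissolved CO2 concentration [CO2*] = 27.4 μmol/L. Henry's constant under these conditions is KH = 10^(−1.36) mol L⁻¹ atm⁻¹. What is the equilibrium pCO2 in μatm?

pCO2 = 628 μatm

KH = 10^(−1.36) = 4.365×10^-2 mol L⁻¹ atm⁻¹
pCO2 = [CO2*]/KH = 27.4×10^-6 / 4.365×10^-2 = 6.28×10^-4 atm = 628 μatm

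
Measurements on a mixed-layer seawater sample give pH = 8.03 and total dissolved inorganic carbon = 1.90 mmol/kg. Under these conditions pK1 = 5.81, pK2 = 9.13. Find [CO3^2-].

[CO3²⁻] = 0.139 mmol/kg

α₂ = 1 / (1 + [H⁺]/K2 + [H⁺]²/(K1K2)) = 1 / (1 + 10^+1.10 + 10^-1.12)
   = 1 / (1 + 12.589 + 0.075858) = 1/13.665 = 0.07318
[CO3²⁻] = α₂ × DIC = 0.07318 × 1.90 = 0.139 mmol/kg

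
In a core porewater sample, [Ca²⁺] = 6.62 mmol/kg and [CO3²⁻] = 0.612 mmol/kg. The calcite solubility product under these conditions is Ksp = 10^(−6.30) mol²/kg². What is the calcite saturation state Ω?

Ω = 8.08

Ksp = 10^(−6.30) = 5.012×10^-7
Ω = [Ca²⁺][CO3²⁻]/Ksp = (6.62×10^-3)(0.612×10^-3) / 5.012×10^-7 = 8.08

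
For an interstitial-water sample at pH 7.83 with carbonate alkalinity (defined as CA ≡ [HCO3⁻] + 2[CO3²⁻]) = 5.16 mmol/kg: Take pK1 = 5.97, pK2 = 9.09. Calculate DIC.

DIC = 4.97 mmol/kg

CA = [HCO3⁻] + 2[CO3²⁻] = (α₁ + 2α₂)·DIC
At pH 7.83: [H⁺]/K1 = 10^-1.86 = 0.013804, K2/[H⁺] = 10^-1.26 = 0.054954
α₁ = 1/(1 + 0.013804 + 0.054954) = 1/1.0688 = 0.9357; α₂ = α₁·K2/[H⁺] = 0.05142
α₁ + 2α₂ = 1.0385
DIC = CA / (α₁ + 2α₂) = 5.16 / 1.0385 = 4.97 mmol/kg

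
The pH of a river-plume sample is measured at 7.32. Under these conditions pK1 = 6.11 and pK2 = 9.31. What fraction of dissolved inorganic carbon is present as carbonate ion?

α₂ = 1 / (1 + [H⁺]/K2 + [H⁺]²/(K1K2)) = 1 / (1 + 10^+1.99 + 10^+0.78)
   = 1 / (1 + 97.724 + 6.0256) = 1/104.75 = 0.009547

α₂ = 0.00955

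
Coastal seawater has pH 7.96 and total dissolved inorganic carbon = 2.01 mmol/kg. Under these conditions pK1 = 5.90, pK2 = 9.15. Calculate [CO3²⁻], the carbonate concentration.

[CO3²⁻] = 0.121 mmol/kg

α₂ = 1 / (1 + [H⁺]/K2 + [H⁺]²/(K1K2)) = 1 / (1 + 10^+1.19 + 10^-0.87)
   = 1 / (1 + 15.488 + 0.13490) = 1/16.623 = 0.06016
[CO3²⁻] = α₂ × DIC = 0.06016 × 2.01 = 0.121 mmol/kg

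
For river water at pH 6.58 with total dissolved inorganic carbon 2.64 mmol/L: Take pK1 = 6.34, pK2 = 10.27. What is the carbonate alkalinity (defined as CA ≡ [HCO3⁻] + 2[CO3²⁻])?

CA = 1.68 mmol/L

CA = [HCO3⁻] + 2[CO3²⁻] = (α₁ + 2α₂)·DIC
At pH 6.58: [H⁺]/K1 = 10^-0.24 = 0.57544, K2/[H⁺] = 10^-3.69 = 0.00020417
α₁ = 1/(1 + 0.57544 + 0.00020417) = 1/1.5756 = 0.6347; α₂ = α₁·K2/[H⁺] = 0.0001296
α₁ + 2α₂ = 0.6349
CA = 0.6349 × 2.64 = 1.68 mmol/L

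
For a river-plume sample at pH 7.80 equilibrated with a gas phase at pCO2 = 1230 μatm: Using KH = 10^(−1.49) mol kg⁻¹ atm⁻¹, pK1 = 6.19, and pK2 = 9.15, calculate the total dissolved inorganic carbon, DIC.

[CO2*] = KH · pCO2 = 10^(−1.49) × 1230×10^-6 = 3.980×10^-5 mol/kg
α₀ = 1/(1 + K1/[H⁺] + K1K2/[H⁺]²) = 1/(1 + 10^+1.61 + 10^+0.26) = 0.02296
DIC = [CO2*]/α₀ = 3.980×10^-5 / 0.02296 = 1.73 mmol/kg

DIC = 1.73 mmol/kg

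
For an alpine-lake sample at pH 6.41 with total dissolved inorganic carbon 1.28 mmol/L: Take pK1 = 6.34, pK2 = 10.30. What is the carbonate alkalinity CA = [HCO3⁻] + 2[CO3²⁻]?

CA = 0.692 mmol/L

CA = [HCO3⁻] + 2[CO3²⁻] = (α₁ + 2α₂)·DIC
At pH 6.41: [H⁺]/K1 = 10^-0.07 = 0.85114, K2/[H⁺] = 10^-3.89 = 0.00012882
α₁ = 1/(1 + 0.85114 + 0.00012882) = 1/1.8513 = 0.5402; α₂ = α₁·K2/[H⁺] = 6.959×10^-5
α₁ + 2α₂ = 0.5403
CA = 0.5403 × 1.28 = 0.692 mmol/L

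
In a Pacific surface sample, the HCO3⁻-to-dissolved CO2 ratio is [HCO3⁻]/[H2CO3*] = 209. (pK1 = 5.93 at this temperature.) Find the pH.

From K1 = [H⁺][HCO3⁻]/[H2CO3*]:  pH = pK1 + log₁₀([HCO3⁻]/[H2CO3*])
log₁₀(209) = +2.320
pH = 5.93 + (+2.320) = 8.25

pH = 8.25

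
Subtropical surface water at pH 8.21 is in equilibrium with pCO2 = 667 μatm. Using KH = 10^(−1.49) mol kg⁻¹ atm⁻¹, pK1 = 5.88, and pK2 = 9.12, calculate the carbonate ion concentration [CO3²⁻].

[CO2*] = KH · pCO2 = 10^(−1.49) × 667×10^-6 = 2.158×10^-5 mol/kg
α₀ = 1/(1 + K1/[H⁺] + K1K2/[H⁺]²) = 1/(1 + 10^+2.33 + 10^+1.42) = 0.004148
DIC = [CO2*]/α₀ = 2.158×10^-5 / 0.004148 = 5.204 mmol/kg
[CO3²⁻] = α₂·DIC; α₂ = 0.1091, so [CO3²⁻] = 0.1091 × 5.204 = 0.568 mmol/kg

[CO3²⁻] = 0.568 mmol/kg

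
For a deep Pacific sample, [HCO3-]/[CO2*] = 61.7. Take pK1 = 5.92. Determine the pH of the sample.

From K1 = [H⁺][HCO3-]/[CO2*]:  pH = pK1 + log₁₀([HCO3-]/[CO2*])
log₁₀(61.7) = +1.790
pH = 5.92 + (+1.790) = 7.71

pH = 7.71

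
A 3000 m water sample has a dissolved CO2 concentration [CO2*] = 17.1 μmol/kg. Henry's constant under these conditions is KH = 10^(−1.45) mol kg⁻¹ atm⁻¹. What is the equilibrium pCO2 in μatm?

pCO2 = 482 μatm

KH = 10^(−1.45) = 3.548×10^-2 mol kg⁻¹ atm⁻¹
pCO2 = [CO2*]/KH = 17.1×10^-6 / 3.548×10^-2 = 4.82×10^-4 atm = 482 μatm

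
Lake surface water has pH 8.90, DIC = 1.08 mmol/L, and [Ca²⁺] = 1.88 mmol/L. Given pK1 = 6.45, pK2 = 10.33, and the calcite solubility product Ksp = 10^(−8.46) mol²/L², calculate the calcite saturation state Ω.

α₂ = 1 / (1 + [H⁺]/K2 + [H⁺]²/(K1K2)) = 1 / (1 + 10^+1.43 + 10^-1.02)
   = 1 / (1 + 26.915 + 0.095499) = 1/28.011 = 0.03570
[CO3²⁻] = α₂ × DIC = 0.03570 × 1.08 = 0.03856 mmol/L
Ksp = 10^(−8.46) = 3.467×10^-9
Ω = [Ca²⁺][CO3²⁻]/Ksp = (1.88×10^-3)(3.856×10^-5) / 3.467×10^-9 = 20.9

Ω = 20.9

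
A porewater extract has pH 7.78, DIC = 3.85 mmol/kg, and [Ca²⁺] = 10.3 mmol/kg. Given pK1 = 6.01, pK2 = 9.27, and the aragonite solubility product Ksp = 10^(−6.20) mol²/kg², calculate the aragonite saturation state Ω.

Ω = 1.94

α₂ = 1 / (1 + [H⁺]/K2 + [H⁺]²/(K1K2)) = 1 / (1 + 10^+1.49 + 10^-0.28)
   = 1 / (1 + 30.903 + 0.52481) = 1/32.428 = 0.03084
[CO3²⁻] = α₂ × DIC = 0.03084 × 3.85 = 0.1187 mmol/kg
Ksp = 10^(−6.20) = 6.310×10^-7
Ω = [Ca²⁺][CO3²⁻]/Ksp = (10.3×10^-3)(1.187×10^-4) / 6.310×10^-7 = 1.94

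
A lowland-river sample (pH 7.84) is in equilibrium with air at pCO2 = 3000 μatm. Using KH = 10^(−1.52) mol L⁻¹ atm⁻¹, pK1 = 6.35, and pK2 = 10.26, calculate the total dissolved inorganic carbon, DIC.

DIC = 2.90 mmol/L

[CO2*] = KH · pCO2 = 10^(−1.52) × 3000×10^-6 = 9.060×10^-5 mol/L
α₀ = 1/(1 + K1/[H⁺] + K1K2/[H⁺]²) = 1/(1 + 10^+1.49 + 10^-0.93) = 0.03123
DIC = [CO2*]/α₀ = 9.060×10^-5 / 0.03123 = 2.90 mmol/L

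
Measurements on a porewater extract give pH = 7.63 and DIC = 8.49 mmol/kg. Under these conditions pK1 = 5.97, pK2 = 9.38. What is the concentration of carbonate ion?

α₂ = 1 / (1 + [H⁺]/K2 + [H⁺]²/(K1K2)) = 1 / (1 + 10^+1.75 + 10^+0.09)
   = 1 / (1 + 56.234 + 1.2303) = 1/58.464 = 0.01710
[CO3²⁻] = α₂ × DIC = 0.01710 × 8.49 = 0.145 mmol/kg

[CO3²⁻] = 0.145 mmol/kg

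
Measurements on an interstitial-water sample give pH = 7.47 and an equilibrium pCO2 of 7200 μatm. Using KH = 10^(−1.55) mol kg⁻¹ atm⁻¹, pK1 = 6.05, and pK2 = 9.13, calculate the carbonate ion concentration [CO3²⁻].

[CO2*] = KH · pCO2 = 10^(−1.55) × 7200×10^-6 = 2.029×10^-4 mol/kg
α₀ = 1/(1 + K1/[H⁺] + K1K2/[H⁺]²) = 1/(1 + 10^+1.42 + 10^-0.24) = 0.03587
DIC = [CO2*]/α₀ = 2.029×10^-4 / 0.03587 = 5.657 mmol/kg
[CO3²⁻] = α₂·DIC; α₂ = 0.02064, so [CO3²⁻] = 0.02064 × 5.657 = 0.117 mmol/kg

[CO3²⁻] = 0.117 mmol/kg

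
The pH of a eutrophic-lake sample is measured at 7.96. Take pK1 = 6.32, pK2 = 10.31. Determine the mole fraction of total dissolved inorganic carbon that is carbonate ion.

α₂ = 0.00435

α₂ = 1 / (1 + [H⁺]/K2 + [H⁺]²/(K1K2)) = 1 / (1 + 10^+2.35 + 10^+0.71)
   = 1 / (1 + 223.87 + 5.1286) = 1/230.00 = 0.004348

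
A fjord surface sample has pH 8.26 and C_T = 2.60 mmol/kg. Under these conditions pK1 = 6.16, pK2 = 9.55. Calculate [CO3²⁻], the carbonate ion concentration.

α₂ = 1 / (1 + [H⁺]/K2 + [H⁺]²/(K1K2)) = 1 / (1 + 10^+1.29 + 10^-0.81)
   = 1 / (1 + 19.498 + 0.15488) = 1/20.653 = 0.04842
[CO3²⁻] = α₂ × DIC = 0.04842 × 2.60 = 0.126 mmol/kg

[CO3²⁻] = 0.126 mmol/kg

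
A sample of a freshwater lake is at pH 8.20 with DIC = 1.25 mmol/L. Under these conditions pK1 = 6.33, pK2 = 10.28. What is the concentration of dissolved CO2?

α₀ = 1 / (1 + K1/[H⁺] + K1K2/[H⁺]²) = 1 / (1 + 10^+1.87 + 10^-0.21)
   = 1 / (1 + 74.131 + 0.61660) = 1/75.748 = 0.01320
[CO2*] = α₀ × DIC = 0.01320 × 1.25 = 0.0165 mmol/L = 16.5 μmol/L

[CO2*] = 16.5 μmol/L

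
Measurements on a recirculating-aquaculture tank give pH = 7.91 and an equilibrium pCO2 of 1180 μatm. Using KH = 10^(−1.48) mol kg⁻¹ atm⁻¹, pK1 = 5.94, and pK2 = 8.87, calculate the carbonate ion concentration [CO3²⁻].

[CO2*] = KH · pCO2 = 10^(−1.48) × 1180×10^-6 = 3.907×10^-5 mol/kg
α₀ = 1/(1 + K1/[H⁺] + K1K2/[H⁺]²) = 1/(1 + 10^+1.97 + 10^+1.01) = 0.009564
DIC = [CO2*]/α₀ = 3.907×10^-5 / 0.009564 = 4.085 mmol/kg
[CO3²⁻] = α₂·DIC; α₂ = 0.09787, so [CO3²⁻] = 0.09787 × 4.085 = 0.400 mmol/kg

[CO3²⁻] = 0.400 mmol/kg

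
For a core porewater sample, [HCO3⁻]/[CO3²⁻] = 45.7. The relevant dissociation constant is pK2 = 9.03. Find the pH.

pH = 7.37

From K2 = [H⁺][CO3²⁻]/[HCO3⁻]:  pH = pK2 − log₁₀([HCO3⁻]/[CO3²⁻])
log₁₀(45.7) = +1.660
pH = 9.03 − (+1.660) = 7.37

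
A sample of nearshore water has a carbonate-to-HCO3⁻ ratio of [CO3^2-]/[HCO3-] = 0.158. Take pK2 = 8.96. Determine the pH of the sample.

From K2 = [H⁺][CO3^2-]/[HCO3-]:  pH = pK2 + log₁₀([CO3^2-]/[HCO3-])
log₁₀(0.158) = -0.801
pH = 8.96 + (-0.801) = 8.16

pH = 8.16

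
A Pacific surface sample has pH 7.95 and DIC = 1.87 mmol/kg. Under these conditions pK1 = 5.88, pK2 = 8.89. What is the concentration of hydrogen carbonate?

α₁ = 1 / (1 + [H⁺]/K1 + K2/[H⁺]) = 1 / (1 + 10^-2.07 + 10^-0.94)
   = 1 / (1 + 0.0085114 + 0.11482) = 1/1.1233 = 0.8902
[HCO3⁻] = α₁ × DIC = 0.8902 × 1.87 = 1.66 mmol/kg

[HCO3⁻] = 1.66 mmol/kg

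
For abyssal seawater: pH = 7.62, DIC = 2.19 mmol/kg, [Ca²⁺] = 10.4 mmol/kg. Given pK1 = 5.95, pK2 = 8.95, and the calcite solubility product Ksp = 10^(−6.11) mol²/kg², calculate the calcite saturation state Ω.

α₂ = 1 / (1 + [H⁺]/K2 + [H⁺]²/(K1K2)) = 1 / (1 + 10^+1.33 + 10^-0.34)
   = 1 / (1 + 21.380 + 0.45709) = 1/22.837 = 0.04379
[CO3²⁻] = α₂ × DIC = 0.04379 × 2.19 = 0.09590 mmol/kg
Ksp = 10^(−6.11) = 7.762×10^-7
Ω = [Ca²⁺][CO3²⁻]/Ksp = (10.4×10^-3)(9.590×10^-5) / 7.762×10^-7 = 1.28

Ω = 1.28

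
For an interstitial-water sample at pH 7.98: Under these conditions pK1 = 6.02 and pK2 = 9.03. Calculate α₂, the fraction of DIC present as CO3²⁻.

α₂ = 0.0810

α₂ = 1 / (1 + [H⁺]/K2 + [H⁺]²/(K1K2)) = 1 / (1 + 10^+1.05 + 10^-0.91)
   = 1 / (1 + 11.220 + 0.12303) = 1/12.343 = 0.08102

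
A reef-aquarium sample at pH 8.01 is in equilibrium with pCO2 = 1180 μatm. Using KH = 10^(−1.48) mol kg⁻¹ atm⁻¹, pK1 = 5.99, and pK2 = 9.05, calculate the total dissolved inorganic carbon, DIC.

[CO2*] = KH · pCO2 = 10^(−1.48) × 1180×10^-6 = 3.907×10^-5 mol/kg
α₀ = 1/(1 + K1/[H⁺] + K1K2/[H⁺]²) = 1/(1 + 10^+2.02 + 10^+0.98) = 0.008676
DIC = [CO2*]/α₀ = 3.907×10^-5 / 0.008676 = 4.50 mmol/kg

DIC = 4.50 mmol/kg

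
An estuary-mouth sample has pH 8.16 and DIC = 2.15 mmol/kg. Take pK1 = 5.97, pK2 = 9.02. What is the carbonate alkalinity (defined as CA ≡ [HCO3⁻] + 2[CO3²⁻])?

CA = 2.40 mmol/kg

CA = [HCO3⁻] + 2[CO3²⁻] = (α₁ + 2α₂)·DIC
At pH 8.16: [H⁺]/K1 = 10^-2.19 = 0.0064565, K2/[H⁺] = 10^-0.86 = 0.13804
α₁ = 1/(1 + 0.0064565 + 0.13804) = 1/1.1445 = 0.8737; α₂ = α₁·K2/[H⁺] = 0.1206
α₁ + 2α₂ = 1.1150
CA = 1.1150 × 2.15 = 2.40 mmol/kg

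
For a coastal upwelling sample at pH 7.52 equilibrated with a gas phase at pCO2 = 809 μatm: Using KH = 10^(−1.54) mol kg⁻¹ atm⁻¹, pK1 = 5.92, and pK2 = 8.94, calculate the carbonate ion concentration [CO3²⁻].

[CO3²⁻] = 0.0353 mmol/kg

[CO2*] = KH · pCO2 = 10^(−1.54) × 809×10^-6 = 2.333×10^-5 mol/kg
α₀ = 1/(1 + K1/[H⁺] + K1K2/[H⁺]²) = 1/(1 + 10^+1.60 + 10^+0.18) = 0.02363
DIC = [CO2*]/α₀ = 2.333×10^-5 / 0.02363 = 0.9875 mmol/kg
[CO3²⁻] = α₂·DIC; α₂ = 0.03576, so [CO3²⁻] = 0.03576 × 0.9875 = 0.0353 mmol/kg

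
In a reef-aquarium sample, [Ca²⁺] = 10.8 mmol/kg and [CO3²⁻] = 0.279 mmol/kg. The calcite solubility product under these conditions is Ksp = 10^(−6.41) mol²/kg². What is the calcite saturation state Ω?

Ω = 7.75

Ksp = 10^(−6.41) = 3.890×10^-7
Ω = [Ca²⁺][CO3²⁻]/Ksp = (10.8×10^-3)(0.279×10^-3) / 3.890×10^-7 = 7.75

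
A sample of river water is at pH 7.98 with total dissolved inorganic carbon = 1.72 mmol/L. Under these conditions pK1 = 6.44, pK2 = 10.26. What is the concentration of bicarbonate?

[HCO3⁻] = 1.66 mmol/L

α₁ = 1 / (1 + [H⁺]/K1 + K2/[H⁺]) = 1 / (1 + 10^-1.54 + 10^-2.28)
   = 1 / (1 + 0.028840 + 0.0052481) = 1/1.0341 = 0.9670
[HCO3⁻] = α₁ × DIC = 0.9670 × 1.72 = 1.66 mmol/L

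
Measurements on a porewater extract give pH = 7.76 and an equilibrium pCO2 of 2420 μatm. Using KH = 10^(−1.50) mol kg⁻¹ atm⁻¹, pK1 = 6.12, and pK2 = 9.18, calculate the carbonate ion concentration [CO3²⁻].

[CO3²⁻] = 0.127 mmol/kg

[CO2*] = KH · pCO2 = 10^(−1.50) × 2420×10^-6 = 7.653×10^-5 mol/kg
α₀ = 1/(1 + K1/[H⁺] + K1K2/[H⁺]²) = 1/(1 + 10^+1.64 + 10^+0.22) = 0.02159
DIC = [CO2*]/α₀ = 7.653×10^-5 / 0.02159 = 3.544 mmol/kg
[CO3²⁻] = α₂·DIC; α₂ = 0.03584, so [CO3²⁻] = 0.03584 × 3.544 = 0.127 mmol/kg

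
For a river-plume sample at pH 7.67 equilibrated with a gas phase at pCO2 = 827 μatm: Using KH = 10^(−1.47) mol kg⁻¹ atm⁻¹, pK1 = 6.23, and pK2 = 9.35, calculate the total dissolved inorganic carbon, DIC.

DIC = 0.816 mmol/kg

[CO2*] = KH · pCO2 = 10^(−1.47) × 827×10^-6 = 2.802×10^-5 mol/kg
α₀ = 1/(1 + K1/[H⁺] + K1K2/[H⁺]²) = 1/(1 + 10^+1.44 + 10^-0.24) = 0.03434
DIC = [CO2*]/α₀ = 2.802×10^-5 / 0.03434 = 0.816 mmol/kg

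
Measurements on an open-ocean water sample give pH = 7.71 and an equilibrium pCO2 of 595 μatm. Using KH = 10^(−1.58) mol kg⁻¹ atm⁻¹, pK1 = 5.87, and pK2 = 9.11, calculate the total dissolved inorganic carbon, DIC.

DIC = 1.14 mmol/kg

[CO2*] = KH · pCO2 = 10^(−1.58) × 595×10^-6 = 1.565×10^-5 mol/kg
α₀ = 1/(1 + K1/[H⁺] + K1K2/[H⁺]²) = 1/(1 + 10^+1.84 + 10^+0.44) = 0.01371
DIC = [CO2*]/α₀ = 1.565×10^-5 / 0.01371 = 1.14 mmol/kg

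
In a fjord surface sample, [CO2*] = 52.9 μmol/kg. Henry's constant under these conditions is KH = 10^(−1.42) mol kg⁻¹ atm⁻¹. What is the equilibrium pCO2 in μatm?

KH = 10^(−1.42) = 3.802×10^-2 mol kg⁻¹ atm⁻¹
pCO2 = [CO2*]/KH = 52.9×10^-6 / 3.802×10^-2 = 1.39×10^-3 atm = 1390 μatm

pCO2 = 1390 μatm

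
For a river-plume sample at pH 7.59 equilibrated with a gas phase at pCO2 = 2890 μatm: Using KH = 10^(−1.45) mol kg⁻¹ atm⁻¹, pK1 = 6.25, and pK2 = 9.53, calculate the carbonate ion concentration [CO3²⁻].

[CO3²⁻] = 0.0258 mmol/kg

[CO2*] = KH · pCO2 = 10^(−1.45) × 2890×10^-6 = 1.025×10^-4 mol/kg
α₀ = 1/(1 + K1/[H⁺] + K1K2/[H⁺]²) = 1/(1 + 10^+1.34 + 10^-0.60) = 0.04324
DIC = [CO2*]/α₀ = 1.025×10^-4 / 0.04324 = 2.372 mmol/kg
[CO3²⁻] = α₂·DIC; α₂ = 0.01086, so [CO3²⁻] = 0.01086 × 2.372 = 0.0258 mmol/kg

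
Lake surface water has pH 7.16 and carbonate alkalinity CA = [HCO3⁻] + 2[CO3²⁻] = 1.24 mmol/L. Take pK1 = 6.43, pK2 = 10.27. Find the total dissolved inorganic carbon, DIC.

CA = [HCO3⁻] + 2[CO3²⁻] = (α₁ + 2α₂)·DIC
At pH 7.16: [H⁺]/K1 = 10^-0.73 = 0.18621, K2/[H⁺] = 10^-3.11 = 0.00077625
α₁ = 1/(1 + 0.18621 + 0.00077625) = 1/1.1870 = 0.8425; α₂ = α₁·K2/[H⁺] = 0.0006540
α₁ + 2α₂ = 0.8438
DIC = CA / (α₁ + 2α₂) = 1.24 / 0.8438 = 1.47 mmol/L

DIC = 1.47 mmol/L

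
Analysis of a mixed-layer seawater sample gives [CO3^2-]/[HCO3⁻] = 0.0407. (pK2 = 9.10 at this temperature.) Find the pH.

From K2 = [H⁺][CO3^2-]/[HCO3⁻]:  pH = pK2 + log₁₀([CO3^2-]/[HCO3⁻])
log₁₀(0.0407) = -1.390
pH = 9.10 + (-1.390) = 7.71

pH = 7.71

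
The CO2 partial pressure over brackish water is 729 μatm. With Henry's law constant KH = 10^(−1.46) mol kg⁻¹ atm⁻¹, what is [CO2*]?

[CO2*] = 25.3 μmol/kg

KH = 10^(−1.46) = 3.467×10^-2 mol kg⁻¹ atm⁻¹
[CO2*] = KH · pCO2 = 3.467×10^-2 × 729×10^-6 atm = 2.53×10^-5 mol/kg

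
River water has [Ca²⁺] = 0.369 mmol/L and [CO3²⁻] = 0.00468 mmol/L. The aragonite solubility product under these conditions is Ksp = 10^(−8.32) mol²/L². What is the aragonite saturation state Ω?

Ω = 0.361

Ksp = 10^(−8.32) = 4.786×10^-9
Ω = [Ca²⁺][CO3²⁻]/Ksp = (0.369×10^-3)(0.00468×10^-3) / 4.786×10^-9 = 0.361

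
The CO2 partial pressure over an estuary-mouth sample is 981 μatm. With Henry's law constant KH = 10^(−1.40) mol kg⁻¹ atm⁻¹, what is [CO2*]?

KH = 10^(−1.40) = 3.981×10^-2 mol kg⁻¹ atm⁻¹
[CO2*] = KH · pCO2 = 3.981×10^-2 × 981×10^-6 atm = 3.91×10^-5 mol/kg

[CO2*] = 39.1 μmol/kg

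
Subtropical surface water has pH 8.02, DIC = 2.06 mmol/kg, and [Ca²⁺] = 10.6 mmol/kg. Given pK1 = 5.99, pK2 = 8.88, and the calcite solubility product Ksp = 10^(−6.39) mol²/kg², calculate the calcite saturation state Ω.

Ω = 6.45

α₂ = 1 / (1 + [H⁺]/K2 + [H⁺]²/(K1K2)) = 1 / (1 + 10^+0.86 + 10^-1.17)
   = 1 / (1 + 7.2444 + 0.067608) = 1/8.3120 = 0.1203
[CO3²⁻] = α₂ × DIC = 0.1203 × 2.06 = 0.2478 mmol/kg
Ksp = 10^(−6.39) = 4.074×10^-7
Ω = [Ca²⁺][CO3²⁻]/Ksp = (10.6×10^-3)(2.478×10^-4) / 4.074×10^-7 = 6.45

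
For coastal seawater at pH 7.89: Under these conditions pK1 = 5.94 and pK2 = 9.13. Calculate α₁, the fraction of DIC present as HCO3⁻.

α₁ = 1 / (1 + [H⁺]/K1 + K2/[H⁺]) = 1 / (1 + 10^-1.95 + 10^-1.24)
   = 1 / (1 + 0.011220 + 0.057544) = 1/1.0688 = 0.9357

α₁ = 0.936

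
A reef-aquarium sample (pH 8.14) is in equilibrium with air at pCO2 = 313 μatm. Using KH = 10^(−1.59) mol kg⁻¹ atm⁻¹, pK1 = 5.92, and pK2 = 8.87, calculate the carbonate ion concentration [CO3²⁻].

[CO2*] = KH · pCO2 = 10^(−1.59) × 313×10^-6 = 8.045×10^-6 mol/kg
α₀ = 1/(1 + K1/[H⁺] + K1K2/[H⁺]²) = 1/(1 + 10^+2.22 + 10^+1.49) = 0.005054
DIC = [CO2*]/α₀ = 8.045×10^-6 / 0.005054 = 1.592 mmol/kg
[CO3²⁻] = α₂·DIC; α₂ = 0.1562, so [CO3²⁻] = 0.1562 × 1.592 = 0.249 mmol/kg

[CO3²⁻] = 0.249 mmol/kg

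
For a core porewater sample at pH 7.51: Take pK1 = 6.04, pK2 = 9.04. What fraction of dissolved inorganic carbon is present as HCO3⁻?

α₁ = 0.940

α₁ = 1 / (1 + [H⁺]/K1 + K2/[H⁺]) = 1 / (1 + 10^-1.47 + 10^-1.53)
   = 1 / (1 + 0.033884 + 0.029512) = 1/1.0634 = 0.9404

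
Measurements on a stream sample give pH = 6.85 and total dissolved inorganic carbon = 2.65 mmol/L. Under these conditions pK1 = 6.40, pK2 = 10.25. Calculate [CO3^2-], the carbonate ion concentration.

α₂ = 1 / (1 + [H⁺]/K2 + [H⁺]²/(K1K2)) = 1 / (1 + 10^+3.40 + 10^+2.95)
   = 1 / (1 + 2511.9 + 891.25) = 1/3404.1 = 0.0002938
[CO3²⁻] = α₂ × DIC = 0.0002938 × 2.65 = 0.000778 mmol/L = 0.778 μmol/L

[CO3²⁻] = 0.778 μmol/L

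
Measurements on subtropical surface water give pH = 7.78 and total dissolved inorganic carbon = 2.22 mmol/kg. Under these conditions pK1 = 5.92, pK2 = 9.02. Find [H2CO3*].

α₀ = 1 / (1 + K1/[H⁺] + K1K2/[H⁺]²) = 1 / (1 + 10^+1.86 + 10^+0.62)
   = 1 / (1 + 72.444 + 4.1687) = 1/77.612 = 0.01288
[CO2*] = α₀ × DIC = 0.01288 × 2.22 = 0.0286 mmol/kg

[CO2*] = 0.0286 mmol/kg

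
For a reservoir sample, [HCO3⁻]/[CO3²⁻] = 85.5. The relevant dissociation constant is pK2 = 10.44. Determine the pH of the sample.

From K2 = [H⁺][CO3²⁻]/[HCO3⁻]:  pH = pK2 − log₁₀([HCO3⁻]/[CO3²⁻])
log₁₀(85.5) = +1.932
pH = 10.44 − (+1.932) = 8.51

pH = 8.51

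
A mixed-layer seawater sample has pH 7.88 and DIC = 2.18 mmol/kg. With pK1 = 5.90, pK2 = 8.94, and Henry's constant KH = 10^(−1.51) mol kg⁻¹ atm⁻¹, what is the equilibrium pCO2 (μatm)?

pCO2 = 673 μatm

α₀ = 1 / (1 + K1/[H⁺] + K1K2/[H⁺]²) = 1 / (1 + 10^+1.98 + 10^+0.92)
   = 1 / (1 + 95.499 + 8.3176) = 1/104.82 = 0.009540
[CO2*] = α₀ × DIC = 0.009540 × 2.18 = 0.02080 mmol/kg
pCO2 = [CO2*]/KH = 2.080×10^-5 / 3.090×10^-2 = 673 μatm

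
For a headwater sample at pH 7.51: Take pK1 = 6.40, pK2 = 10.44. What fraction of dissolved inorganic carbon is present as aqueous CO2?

α₀ = 1 / (1 + K1/[H⁺] + K1K2/[H⁺]²) = 1 / (1 + 10^+1.11 + 10^-1.82)
   = 1 / (1 + 12.882 + 0.015136) = 1/13.898 = 0.07195

α₀ = 0.0720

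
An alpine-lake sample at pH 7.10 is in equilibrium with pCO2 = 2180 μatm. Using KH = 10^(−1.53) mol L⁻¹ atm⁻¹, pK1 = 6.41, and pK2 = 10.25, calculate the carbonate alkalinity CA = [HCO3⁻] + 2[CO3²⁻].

[CO2*] = KH · pCO2 = 10^(−1.53) × 2180×10^-6 = 6.434×10^-5 mol/L
α₀ = 1/(1 + K1/[H⁺] + K1K2/[H⁺]²) = 1/(1 + 10^+0.69 + 10^-2.46) = 0.1695
DIC = [CO2*]/α₀ = 6.434×10^-5 / 0.1695 = 0.3797 mmol/L
CA = (α₁ + 2α₂)·DIC = (0.8300 + 2×0.0005876) × 0.3797 = 0.316 mmol/L

CA = 0.316 mmol/L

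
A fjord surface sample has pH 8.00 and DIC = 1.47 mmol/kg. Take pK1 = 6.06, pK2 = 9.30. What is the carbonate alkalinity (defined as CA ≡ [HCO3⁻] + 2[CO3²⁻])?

CA = [HCO3⁻] + 2[CO3²⁻] = (α₁ + 2α₂)·DIC
At pH 8.00: [H⁺]/K1 = 10^-1.94 = 0.011482, K2/[H⁺] = 10^-1.30 = 0.050119
α₁ = 1/(1 + 0.011482 + 0.050119) = 1/1.0616 = 0.9420; α₂ = α₁·K2/[H⁺] = 0.04721
α₁ + 2α₂ = 1.0364
CA = 1.0364 × 1.47 = 1.52 mmol/kg

CA = 1.52 mmol/kg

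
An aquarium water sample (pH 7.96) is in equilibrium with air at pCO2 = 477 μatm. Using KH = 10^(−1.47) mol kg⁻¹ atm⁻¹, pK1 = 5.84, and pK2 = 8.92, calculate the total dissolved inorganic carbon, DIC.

[CO2*] = KH · pCO2 = 10^(−1.47) × 477×10^-6 = 1.616×10^-5 mol/kg
α₀ = 1/(1 + K1/[H⁺] + K1K2/[H⁺]²) = 1/(1 + 10^+2.12 + 10^+1.16) = 0.006790
DIC = [CO2*]/α₀ = 1.616×10^-5 / 0.006790 = 2.38 mmol/kg

DIC = 2.38 mmol/kg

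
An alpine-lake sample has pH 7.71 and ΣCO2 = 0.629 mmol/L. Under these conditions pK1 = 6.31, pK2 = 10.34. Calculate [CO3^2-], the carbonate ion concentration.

[CO3²⁻] = 1.41 μmol/L

α₂ = 1 / (1 + [H⁺]/K2 + [H⁺]²/(K1K2)) = 1 / (1 + 10^+2.63 + 10^+1.23)
   = 1 / (1 + 426.58 + 16.982) = 1/444.56 = 0.002249
[CO3²⁻] = α₂ × DIC = 0.002249 × 0.629 = 0.00141 mmol/L = 1.41 μmol/L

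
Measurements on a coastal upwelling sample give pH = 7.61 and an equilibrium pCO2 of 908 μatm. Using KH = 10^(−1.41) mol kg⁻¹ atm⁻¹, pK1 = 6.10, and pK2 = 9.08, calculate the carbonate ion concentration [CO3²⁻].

[CO3²⁻] = 0.0387 mmol/kg

[CO2*] = KH · pCO2 = 10^(−1.41) × 908×10^-6 = 3.533×10^-5 mol/kg
α₀ = 1/(1 + K1/[H⁺] + K1K2/[H⁺]²) = 1/(1 + 10^+1.51 + 10^+0.04) = 0.02902
DIC = [CO2*]/α₀ = 3.533×10^-5 / 0.02902 = 1.217 mmol/kg
[CO3²⁻] = α₂·DIC; α₂ = 0.03182, so [CO3²⁻] = 0.03182 × 1.217 = 0.0387 mmol/kg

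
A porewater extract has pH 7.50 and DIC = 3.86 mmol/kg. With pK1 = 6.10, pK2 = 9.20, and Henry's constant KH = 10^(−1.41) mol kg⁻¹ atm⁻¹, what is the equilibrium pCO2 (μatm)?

pCO2 = 3730 μatm

α₀ = 1 / (1 + K1/[H⁺] + K1K2/[H⁺]²) = 1 / (1 + 10^+1.40 + 10^-0.30)
   = 1 / (1 + 25.119 + 0.50119) = 1/26.620 = 0.03757
[CO2*] = α₀ × DIC = 0.03757 × 3.86 = 0.1450 mmol/kg
pCO2 = [CO2*]/KH = 1.450×10^-4 / 3.890×10^-2 = 3730 μatm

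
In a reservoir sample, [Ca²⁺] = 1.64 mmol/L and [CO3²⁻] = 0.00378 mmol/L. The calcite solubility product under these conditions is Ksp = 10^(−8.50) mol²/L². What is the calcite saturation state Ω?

Ω = 1.96

Ksp = 10^(−8.50) = 3.162×10^-9
Ω = [Ca²⁺][CO3²⁻]/Ksp = (1.64×10^-3)(0.00378×10^-3) / 3.162×10^-9 = 1.96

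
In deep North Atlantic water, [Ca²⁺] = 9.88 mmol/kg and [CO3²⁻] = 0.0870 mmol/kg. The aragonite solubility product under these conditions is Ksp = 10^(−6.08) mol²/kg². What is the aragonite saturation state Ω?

Ksp = 10^(−6.08) = 8.318×10^-7
Ω = [Ca²⁺][CO3²⁻]/Ksp = (9.88×10^-3)(0.0870×10^-3) / 8.318×10^-7 = 1.03

Ω = 1.03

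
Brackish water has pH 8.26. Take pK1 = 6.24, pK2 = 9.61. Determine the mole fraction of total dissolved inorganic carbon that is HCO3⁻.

α₁ = 1 / (1 + [H⁺]/K1 + K2/[H⁺]) = 1 / (1 + 10^-2.02 + 10^-1.35)
   = 1 / (1 + 0.0095499 + 0.044668) = 1/1.0542 = 0.9486

α₁ = 0.949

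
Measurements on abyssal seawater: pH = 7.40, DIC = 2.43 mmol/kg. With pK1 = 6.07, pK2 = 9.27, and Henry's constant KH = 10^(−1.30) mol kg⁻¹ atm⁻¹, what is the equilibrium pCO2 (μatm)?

α₀ = 1 / (1 + K1/[H⁺] + K1K2/[H⁺]²) = 1 / (1 + 10^+1.33 + 10^-0.54)
   = 1 / (1 + 21.380 + 0.28840) = 1/22.668 = 0.04412
[CO2*] = α₀ × DIC = 0.04412 × 2.43 = 0.1072 mmol/kg
pCO2 = [CO2*]/KH = 1.072×10^-4 / 5.012×10^-2 = 2140 μatm

pCO2 = 2140 μatm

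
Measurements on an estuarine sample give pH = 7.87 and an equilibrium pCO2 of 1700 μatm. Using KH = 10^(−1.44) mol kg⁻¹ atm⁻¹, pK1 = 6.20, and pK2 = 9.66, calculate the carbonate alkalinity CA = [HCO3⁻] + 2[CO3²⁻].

CA = 2.98 mmol/kg

[CO2*] = KH · pCO2 = 10^(−1.44) × 1700×10^-6 = 6.172×10^-5 mol/kg
α₀ = 1/(1 + K1/[H⁺] + K1K2/[H⁺]²) = 1/(1 + 10^+1.67 + 10^-0.12) = 0.02060
DIC = [CO2*]/α₀ = 6.172×10^-5 / 0.02060 = 2.996 mmol/kg
CA = (α₁ + 2α₂)·DIC = (0.9638 + 2×0.01563) × 2.996 = 2.98 mmol/kg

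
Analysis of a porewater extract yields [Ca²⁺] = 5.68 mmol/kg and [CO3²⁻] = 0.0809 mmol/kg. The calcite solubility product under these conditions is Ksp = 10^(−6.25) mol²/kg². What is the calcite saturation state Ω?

Ksp = 10^(−6.25) = 5.623×10^-7
Ω = [Ca²⁺][CO3²⁻]/Ksp = (5.68×10^-3)(0.0809×10^-3) / 5.623×10^-7 = 0.817

Ω = 0.817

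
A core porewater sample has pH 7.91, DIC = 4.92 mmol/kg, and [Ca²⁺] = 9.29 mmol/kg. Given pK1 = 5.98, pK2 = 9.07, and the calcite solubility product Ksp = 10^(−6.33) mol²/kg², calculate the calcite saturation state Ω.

Ω = 6.25

α₂ = 1 / (1 + [H⁺]/K2 + [H⁺]²/(K1K2)) = 1 / (1 + 10^+1.16 + 10^-0.77)
   = 1 / (1 + 14.454 + 0.16982) = 1/15.624 = 0.06400
[CO3²⁻] = α₂ × DIC = 0.06400 × 4.92 = 0.3149 mmol/kg
Ksp = 10^(−6.33) = 4.677×10^-7
Ω = [Ca²⁺][CO3²⁻]/Ksp = (9.29×10^-3)(3.149×10^-4) / 4.677×10^-7 = 6.25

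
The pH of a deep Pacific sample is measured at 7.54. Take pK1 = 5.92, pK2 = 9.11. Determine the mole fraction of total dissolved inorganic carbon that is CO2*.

α₀ = 0.0228

α₀ = 1 / (1 + K1/[H⁺] + K1K2/[H⁺]²) = 1 / (1 + 10^+1.62 + 10^+0.05)
   = 1 / (1 + 41.687 + 1.1220) = 1/43.809 = 0.02283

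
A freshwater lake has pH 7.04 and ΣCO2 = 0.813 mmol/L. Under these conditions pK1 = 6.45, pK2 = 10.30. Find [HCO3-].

α₁ = 1 / (1 + [H⁺]/K1 + K2/[H⁺]) = 1 / (1 + 10^-0.59 + 10^-3.26)
   = 1 / (1 + 0.25704 + 0.00054954) = 1/1.2576 = 0.7952
[HCO3⁻] = α₁ × DIC = 0.7952 × 0.813 = 0.646 mmol/L

[HCO3⁻] = 0.646 mmol/L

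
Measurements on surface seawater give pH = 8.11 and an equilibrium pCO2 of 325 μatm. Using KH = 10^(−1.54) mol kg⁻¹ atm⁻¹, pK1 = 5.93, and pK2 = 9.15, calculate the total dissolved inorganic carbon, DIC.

DIC = 1.56 mmol/kg

[CO2*] = KH · pCO2 = 10^(−1.54) × 325×10^-6 = 9.373×10^-6 mol/kg
α₀ = 1/(1 + K1/[H⁺] + K1K2/[H⁺]²) = 1/(1 + 10^+2.18 + 10^+1.14) = 0.006018
DIC = [CO2*]/α₀ = 9.373×10^-6 / 0.006018 = 1.56 mmol/kg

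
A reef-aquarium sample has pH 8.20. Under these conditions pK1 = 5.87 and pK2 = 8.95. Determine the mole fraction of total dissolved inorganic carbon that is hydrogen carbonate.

α₁ = 0.846

α₁ = 1 / (1 + [H⁺]/K1 + K2/[H⁺]) = 1 / (1 + 10^-2.33 + 10^-0.75)
   = 1 / (1 + 0.0046774 + 0.17783) = 1/1.1825 = 0.8457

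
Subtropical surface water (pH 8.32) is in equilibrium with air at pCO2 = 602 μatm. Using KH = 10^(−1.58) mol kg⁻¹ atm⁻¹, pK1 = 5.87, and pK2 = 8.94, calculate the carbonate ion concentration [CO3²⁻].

[CO3²⁻] = 1.07 mmol/kg

[CO2*] = KH · pCO2 = 10^(−1.58) × 602×10^-6 = 1.583×10^-5 mol/kg
α₀ = 1/(1 + K1/[H⁺] + K1K2/[H⁺]²) = 1/(1 + 10^+2.45 + 10^+1.83) = 0.002854
DIC = [CO2*]/α₀ = 1.583×10^-5 / 0.002854 = 5.549 mmol/kg
[CO3²⁻] = α₂·DIC; α₂ = 0.1929, so [CO3²⁻] = 0.1929 × 5.549 = 1.07 mmol/kg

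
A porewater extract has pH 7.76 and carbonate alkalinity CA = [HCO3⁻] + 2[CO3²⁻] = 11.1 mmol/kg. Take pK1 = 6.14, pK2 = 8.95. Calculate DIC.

CA = [HCO3⁻] + 2[CO3²⁻] = (α₁ + 2α₂)·DIC
At pH 7.76: [H⁺]/K1 = 10^-1.62 = 0.023988, K2/[H⁺] = 10^-1.19 = 0.064565
α₁ = 1/(1 + 0.023988 + 0.064565) = 1/1.0886 = 0.9187; α₂ = α₁·K2/[H⁺] = 0.05931
α₁ + 2α₂ = 1.0373
DIC = CA / (α₁ + 2α₂) = 11.1 / 1.0373 = 10.7 mmol/kg

DIC = 10.7 mmol/kg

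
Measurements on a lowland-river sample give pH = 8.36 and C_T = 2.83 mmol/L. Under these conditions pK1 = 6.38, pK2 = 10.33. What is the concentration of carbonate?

[CO3²⁻] = 0.0297 mmol/L

α₂ = 1 / (1 + [H⁺]/K2 + [H⁺]²/(K1K2)) = 1 / (1 + 10^+1.97 + 10^-0.01)
   = 1 / (1 + 93.325 + 0.97724) = 1/95.303 = 0.01049
[CO3²⁻] = α₂ × DIC = 0.01049 × 2.83 = 0.0297 mmol/L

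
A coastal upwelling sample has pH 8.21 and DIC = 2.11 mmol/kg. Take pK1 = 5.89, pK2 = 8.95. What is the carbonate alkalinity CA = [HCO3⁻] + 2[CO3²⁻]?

CA = [HCO3⁻] + 2[CO3²⁻] = (α₁ + 2α₂)·DIC
At pH 8.21: [H⁺]/K1 = 10^-2.32 = 0.0047863, K2/[H⁺] = 10^-0.74 = 0.18197
α₁ = 1/(1 + 0.0047863 + 0.18197) = 1/1.1868 = 0.8426; α₂ = α₁·K2/[H⁺] = 0.1533
α₁ + 2α₂ = 1.1493
CA = 1.1493 × 2.11 = 2.43 mmol/kg

CA = 2.43 mmol/kg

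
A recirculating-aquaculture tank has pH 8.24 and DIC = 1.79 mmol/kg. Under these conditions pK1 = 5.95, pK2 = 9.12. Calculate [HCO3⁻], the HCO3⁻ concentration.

α₁ = 1 / (1 + [H⁺]/K1 + K2/[H⁺]) = 1 / (1 + 10^-2.29 + 10^-0.88)
   = 1 / (1 + 0.0051286 + 0.13183) = 1/1.1370 = 0.8795
[HCO3⁻] = α₁ × DIC = 0.8795 × 1.79 = 1.57 mmol/kg

[HCO3⁻] = 1.57 mmol/kg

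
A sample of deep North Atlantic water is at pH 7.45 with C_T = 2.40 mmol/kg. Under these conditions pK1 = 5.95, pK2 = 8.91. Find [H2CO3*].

α₀ = 1 / (1 + K1/[H⁺] + K1K2/[H⁺]²) = 1 / (1 + 10^+1.50 + 10^+0.04)
   = 1 / (1 + 31.623 + 1.0965) = 1/33.719 = 0.02966
[CO2*] = α₀ × DIC = 0.02966 × 2.40 = 0.0712 mmol/kg

[CO2*] = 0.0712 mmol/kg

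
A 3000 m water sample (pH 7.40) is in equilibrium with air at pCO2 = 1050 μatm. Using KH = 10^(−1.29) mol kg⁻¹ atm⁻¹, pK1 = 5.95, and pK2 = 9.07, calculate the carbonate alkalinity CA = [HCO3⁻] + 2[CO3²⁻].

CA = 1.58 mmol/kg

[CO2*] = KH · pCO2 = 10^(−1.29) × 1050×10^-6 = 5.385×10^-5 mol/kg
α₀ = 1/(1 + K1/[H⁺] + K1K2/[H⁺]²) = 1/(1 + 10^+1.45 + 10^-0.22) = 0.03357
DIC = [CO2*]/α₀ = 5.385×10^-5 / 0.03357 = 1.604 mmol/kg
CA = (α₁ + 2α₂)·DIC = (0.9462 + 2×0.02023) × 1.604 = 1.58 mmol/kg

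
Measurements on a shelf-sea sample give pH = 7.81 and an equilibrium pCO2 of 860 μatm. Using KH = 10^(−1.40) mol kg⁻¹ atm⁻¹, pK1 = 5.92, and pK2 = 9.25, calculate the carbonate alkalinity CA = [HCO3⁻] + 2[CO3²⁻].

[CO2*] = KH · pCO2 = 10^(−1.40) × 860×10^-6 = 3.424×10^-5 mol/kg
α₀ = 1/(1 + K1/[H⁺] + K1K2/[H⁺]²) = 1/(1 + 10^+1.89 + 10^+0.45) = 0.01228
DIC = [CO2*]/α₀ = 3.424×10^-5 / 0.01228 = 2.788 mmol/kg
CA = (α₁ + 2α₂)·DIC = (0.9531 + 2×0.03461) × 2.788 = 2.85 mmol/kg

CA = 2.85 mmol/kg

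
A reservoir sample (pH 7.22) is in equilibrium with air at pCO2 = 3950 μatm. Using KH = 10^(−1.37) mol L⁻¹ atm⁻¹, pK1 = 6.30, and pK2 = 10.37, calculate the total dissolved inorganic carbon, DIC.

DIC = 1.57 mmol/L

[CO2*] = KH · pCO2 = 10^(−1.37) × 3950×10^-6 = 1.685×10^-4 mol/L
α₀ = 1/(1 + K1/[H⁺] + K1K2/[H⁺]²) = 1/(1 + 10^+0.92 + 10^-2.23) = 0.1073
DIC = [CO2*]/α₀ = 1.685×10^-4 / 0.1073 = 1.57 mmol/L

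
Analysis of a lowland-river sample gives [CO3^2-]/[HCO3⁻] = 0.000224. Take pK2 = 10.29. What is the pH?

pH = 6.64

From K2 = [H⁺][CO3^2-]/[HCO3⁻]:  pH = pK2 + log₁₀([CO3^2-]/[HCO3⁻])
log₁₀(0.000224) = -3.650
pH = 10.29 + (-3.650) = 6.64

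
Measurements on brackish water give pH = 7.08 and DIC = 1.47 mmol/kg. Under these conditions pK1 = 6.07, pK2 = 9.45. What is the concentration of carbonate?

[CO3²⁻] = 5.69 μmol/kg

α₂ = 1 / (1 + [H⁺]/K2 + [H⁺]²/(K1K2)) = 1 / (1 + 10^+2.37 + 10^+1.36)
   = 1 / (1 + 234.42 + 22.909) = 1/258.33 = 0.003871
[CO3²⁻] = α₂ × DIC = 0.003871 × 1.47 = 0.00569 mmol/kg = 5.69 μmol/kg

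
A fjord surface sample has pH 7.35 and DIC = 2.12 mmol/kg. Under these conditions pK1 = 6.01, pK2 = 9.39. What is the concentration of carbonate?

[CO3²⁻] = 18.3 μmol/kg

α₂ = 1 / (1 + [H⁺]/K2 + [H⁺]²/(K1K2)) = 1 / (1 + 10^+2.04 + 10^+0.70)
   = 1 / (1 + 109.65 + 5.0119) = 1/115.66 = 0.008646
[CO3²⁻] = α₂ × DIC = 0.008646 × 2.12 = 0.0183 mmol/kg = 18.3 μmol/kg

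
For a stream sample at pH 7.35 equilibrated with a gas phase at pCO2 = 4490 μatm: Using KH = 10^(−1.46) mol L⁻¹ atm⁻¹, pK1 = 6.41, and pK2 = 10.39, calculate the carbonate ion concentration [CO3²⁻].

[CO3²⁻] = 1.24 μmol/L

[CO2*] = KH · pCO2 = 10^(−1.46) × 4490×10^-6 = 1.557×10^-4 mol/L
α₀ = 1/(1 + K1/[H⁺] + K1K2/[H⁺]²) = 1/(1 + 10^+0.94 + 10^-2.10) = 0.1029
DIC = [CO2*]/α₀ = 1.557×10^-4 / 0.1029 = 1.513 mmol/L
[CO3²⁻] = α₂·DIC; α₂ = 0.0008174, so [CO3²⁻] = 0.0008174 × 1.513 = 0.00124 mmol/L = 1.24 μmol/L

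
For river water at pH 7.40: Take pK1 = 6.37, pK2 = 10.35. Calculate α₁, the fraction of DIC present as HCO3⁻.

α₁ = 0.914

α₁ = 1 / (1 + [H⁺]/K1 + K2/[H⁺]) = 1 / (1 + 10^-1.03 + 10^-2.95)
   = 1 / (1 + 0.093325 + 0.0011220) = 1/1.0944 = 0.9137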